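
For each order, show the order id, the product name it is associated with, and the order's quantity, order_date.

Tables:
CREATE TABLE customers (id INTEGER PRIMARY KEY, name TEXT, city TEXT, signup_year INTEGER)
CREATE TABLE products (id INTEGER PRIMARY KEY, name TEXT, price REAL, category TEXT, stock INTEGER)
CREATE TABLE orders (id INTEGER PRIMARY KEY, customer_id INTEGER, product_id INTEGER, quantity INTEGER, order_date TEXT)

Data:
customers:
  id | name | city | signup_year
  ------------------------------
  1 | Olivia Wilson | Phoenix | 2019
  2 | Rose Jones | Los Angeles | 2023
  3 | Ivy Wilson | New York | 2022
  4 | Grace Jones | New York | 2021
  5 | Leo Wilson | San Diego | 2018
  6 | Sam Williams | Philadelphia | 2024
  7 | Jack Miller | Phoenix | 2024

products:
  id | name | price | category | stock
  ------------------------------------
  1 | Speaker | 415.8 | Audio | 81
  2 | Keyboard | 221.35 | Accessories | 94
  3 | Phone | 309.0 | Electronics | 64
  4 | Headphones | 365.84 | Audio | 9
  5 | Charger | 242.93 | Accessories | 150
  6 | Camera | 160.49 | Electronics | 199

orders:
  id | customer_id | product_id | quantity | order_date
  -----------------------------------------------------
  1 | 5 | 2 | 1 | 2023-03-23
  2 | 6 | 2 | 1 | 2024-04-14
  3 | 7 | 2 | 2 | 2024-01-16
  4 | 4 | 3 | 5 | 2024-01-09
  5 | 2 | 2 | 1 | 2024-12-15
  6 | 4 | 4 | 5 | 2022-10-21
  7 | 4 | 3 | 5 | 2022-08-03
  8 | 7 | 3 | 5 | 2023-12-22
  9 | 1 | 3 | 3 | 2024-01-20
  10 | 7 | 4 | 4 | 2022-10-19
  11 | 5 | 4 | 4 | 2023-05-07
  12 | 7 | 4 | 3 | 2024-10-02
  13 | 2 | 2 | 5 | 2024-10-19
SELECT c.id, p.name AS product, c.quantity, c.order_date FROM orders c JOIN products p ON c.product_id = p.id

Execution result:
id | product | quantity | order_date
1 | Keyboard | 1 | 2023-03-23
2 | Keyboard | 1 | 2024-04-14
3 | Keyboard | 2 | 2024-01-16
4 | Phone | 5 | 2024-01-09
5 | Keyboard | 1 | 2024-12-15
6 | Headphones | 5 | 2022-10-21
7 | Phone | 5 | 2022-08-03
8 | Phone | 5 | 2023-12-22
9 | Phone | 3 | 2024-01-20
10 | Headphones | 4 | 2022-10-19
11 | Headphones | 4 | 2023-05-07
12 | Headphones | 3 | 2024-10-02
13 | Keyboard | 5 | 2024-10-19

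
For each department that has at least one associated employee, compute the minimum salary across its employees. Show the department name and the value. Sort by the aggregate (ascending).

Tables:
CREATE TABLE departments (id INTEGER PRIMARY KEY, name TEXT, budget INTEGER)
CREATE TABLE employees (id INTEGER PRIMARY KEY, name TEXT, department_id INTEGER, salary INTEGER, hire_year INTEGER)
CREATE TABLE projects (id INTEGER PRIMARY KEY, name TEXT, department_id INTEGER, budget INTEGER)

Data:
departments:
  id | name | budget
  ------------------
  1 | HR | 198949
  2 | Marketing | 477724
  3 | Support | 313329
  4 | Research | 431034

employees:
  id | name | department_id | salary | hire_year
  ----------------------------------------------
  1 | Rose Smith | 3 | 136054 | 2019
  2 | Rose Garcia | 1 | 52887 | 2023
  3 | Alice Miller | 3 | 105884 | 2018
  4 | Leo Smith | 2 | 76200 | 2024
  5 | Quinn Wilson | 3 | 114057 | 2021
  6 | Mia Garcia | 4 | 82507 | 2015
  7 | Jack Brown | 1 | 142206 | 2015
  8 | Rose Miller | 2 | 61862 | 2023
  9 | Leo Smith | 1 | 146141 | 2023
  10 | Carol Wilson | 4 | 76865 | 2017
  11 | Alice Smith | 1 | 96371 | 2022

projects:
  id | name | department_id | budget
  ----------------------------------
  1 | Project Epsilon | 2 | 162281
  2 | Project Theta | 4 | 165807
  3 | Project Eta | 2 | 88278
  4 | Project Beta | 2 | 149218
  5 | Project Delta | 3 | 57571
SELECT p.name, MIN(c.salary) AS min_salary FROM employees c JOIN departments p ON c.department_id = p.id GROUP BY p.id, p.name ORDER BY min_salary ASC

Execution result:
name | min_salary
HR | 52887
Marketing | 61862
Research | 76865
Support | 105884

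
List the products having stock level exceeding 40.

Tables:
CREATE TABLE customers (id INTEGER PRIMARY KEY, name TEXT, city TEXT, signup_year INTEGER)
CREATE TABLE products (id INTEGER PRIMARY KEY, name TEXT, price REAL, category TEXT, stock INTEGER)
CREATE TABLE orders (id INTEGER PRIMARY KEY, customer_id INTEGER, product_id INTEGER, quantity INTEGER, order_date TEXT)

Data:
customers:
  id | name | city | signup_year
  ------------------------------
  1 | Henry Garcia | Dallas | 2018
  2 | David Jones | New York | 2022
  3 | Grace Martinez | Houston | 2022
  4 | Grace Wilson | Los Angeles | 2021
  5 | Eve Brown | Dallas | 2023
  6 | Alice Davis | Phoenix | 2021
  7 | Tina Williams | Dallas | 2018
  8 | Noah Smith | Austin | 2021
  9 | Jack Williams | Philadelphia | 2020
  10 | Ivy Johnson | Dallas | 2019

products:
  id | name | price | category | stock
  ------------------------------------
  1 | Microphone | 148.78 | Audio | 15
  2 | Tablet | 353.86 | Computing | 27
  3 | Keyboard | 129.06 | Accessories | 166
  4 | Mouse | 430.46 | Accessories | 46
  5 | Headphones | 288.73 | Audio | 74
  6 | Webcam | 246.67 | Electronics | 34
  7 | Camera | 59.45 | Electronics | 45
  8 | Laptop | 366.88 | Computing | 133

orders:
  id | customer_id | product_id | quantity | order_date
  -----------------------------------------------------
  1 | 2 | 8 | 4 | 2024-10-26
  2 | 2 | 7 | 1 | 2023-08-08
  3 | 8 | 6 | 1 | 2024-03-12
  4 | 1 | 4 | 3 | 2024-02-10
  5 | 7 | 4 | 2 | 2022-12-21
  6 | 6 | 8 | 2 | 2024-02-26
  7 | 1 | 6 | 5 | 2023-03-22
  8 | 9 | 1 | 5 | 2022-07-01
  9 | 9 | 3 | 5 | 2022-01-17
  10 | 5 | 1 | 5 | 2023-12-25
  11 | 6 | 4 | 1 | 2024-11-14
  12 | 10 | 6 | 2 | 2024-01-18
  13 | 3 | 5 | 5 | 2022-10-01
SELECT name, stock FROM products WHERE stock > 40

Execution result:
name | stock
Keyboard | 166
Mouse | 46
Headphones | 74
Camera | 45
Laptop | 133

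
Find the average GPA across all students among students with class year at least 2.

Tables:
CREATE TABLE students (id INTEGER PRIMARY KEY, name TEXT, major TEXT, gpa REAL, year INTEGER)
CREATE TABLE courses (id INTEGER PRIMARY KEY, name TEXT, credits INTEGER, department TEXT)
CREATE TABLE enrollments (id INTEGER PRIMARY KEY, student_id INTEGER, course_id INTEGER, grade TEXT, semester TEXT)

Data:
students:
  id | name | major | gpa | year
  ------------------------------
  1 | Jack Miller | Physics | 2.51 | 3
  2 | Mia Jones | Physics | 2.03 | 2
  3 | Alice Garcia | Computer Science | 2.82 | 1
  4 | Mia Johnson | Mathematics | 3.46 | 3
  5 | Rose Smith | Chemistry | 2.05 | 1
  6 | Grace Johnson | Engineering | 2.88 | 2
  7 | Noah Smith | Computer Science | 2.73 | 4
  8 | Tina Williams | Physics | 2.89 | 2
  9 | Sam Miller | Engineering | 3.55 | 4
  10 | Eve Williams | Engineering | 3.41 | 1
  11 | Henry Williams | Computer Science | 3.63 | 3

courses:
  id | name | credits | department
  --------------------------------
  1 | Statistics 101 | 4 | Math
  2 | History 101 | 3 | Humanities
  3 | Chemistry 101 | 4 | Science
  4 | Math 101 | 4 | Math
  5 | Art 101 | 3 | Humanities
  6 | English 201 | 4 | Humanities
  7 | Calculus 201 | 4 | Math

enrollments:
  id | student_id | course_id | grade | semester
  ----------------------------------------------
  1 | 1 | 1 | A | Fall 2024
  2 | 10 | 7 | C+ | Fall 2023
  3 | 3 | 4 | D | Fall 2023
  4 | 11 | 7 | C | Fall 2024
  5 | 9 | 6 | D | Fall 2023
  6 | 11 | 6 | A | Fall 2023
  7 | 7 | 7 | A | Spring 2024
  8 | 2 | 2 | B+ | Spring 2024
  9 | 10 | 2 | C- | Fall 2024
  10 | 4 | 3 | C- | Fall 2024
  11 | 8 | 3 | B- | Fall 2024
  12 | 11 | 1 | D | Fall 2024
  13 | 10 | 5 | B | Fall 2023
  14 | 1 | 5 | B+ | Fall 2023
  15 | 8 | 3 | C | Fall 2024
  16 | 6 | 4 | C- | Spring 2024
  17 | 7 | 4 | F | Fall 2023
SELECT AVG(gpa) FROM students WHERE year >= 2

Execution result:
2.96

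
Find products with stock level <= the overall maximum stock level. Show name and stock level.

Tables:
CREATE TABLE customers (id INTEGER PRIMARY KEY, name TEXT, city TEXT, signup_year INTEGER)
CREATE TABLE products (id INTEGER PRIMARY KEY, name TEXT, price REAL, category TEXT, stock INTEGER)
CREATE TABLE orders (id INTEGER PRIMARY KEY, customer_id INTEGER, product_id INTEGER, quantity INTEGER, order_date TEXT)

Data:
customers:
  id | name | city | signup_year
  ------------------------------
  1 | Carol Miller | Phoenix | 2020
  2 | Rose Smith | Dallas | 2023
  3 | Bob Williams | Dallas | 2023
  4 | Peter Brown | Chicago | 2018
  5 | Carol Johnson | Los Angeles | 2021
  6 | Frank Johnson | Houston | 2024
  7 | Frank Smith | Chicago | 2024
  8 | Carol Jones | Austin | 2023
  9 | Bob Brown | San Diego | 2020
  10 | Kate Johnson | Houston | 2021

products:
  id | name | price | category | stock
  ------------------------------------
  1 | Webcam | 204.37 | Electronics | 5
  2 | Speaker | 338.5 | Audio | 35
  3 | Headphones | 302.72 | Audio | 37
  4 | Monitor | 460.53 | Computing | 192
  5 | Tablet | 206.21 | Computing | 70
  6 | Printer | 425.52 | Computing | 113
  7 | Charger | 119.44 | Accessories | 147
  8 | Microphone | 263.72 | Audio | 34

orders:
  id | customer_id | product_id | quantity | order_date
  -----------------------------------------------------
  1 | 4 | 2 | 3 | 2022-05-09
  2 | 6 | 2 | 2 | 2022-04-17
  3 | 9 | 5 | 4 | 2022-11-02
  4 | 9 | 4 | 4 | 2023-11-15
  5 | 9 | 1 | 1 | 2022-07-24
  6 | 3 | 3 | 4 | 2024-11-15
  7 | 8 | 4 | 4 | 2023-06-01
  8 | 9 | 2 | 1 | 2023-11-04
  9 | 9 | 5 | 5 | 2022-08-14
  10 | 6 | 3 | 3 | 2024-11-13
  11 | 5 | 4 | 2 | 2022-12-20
SELECT name, stock FROM products WHERE stock <= (SELECT MAX(stock) FROM products)

Execution result:
name | stock
Webcam | 5
Speaker | 35
Headphones | 37
Monitor | 192
Tablet | 70
Printer | 113
Charger | 147
Microphone | 34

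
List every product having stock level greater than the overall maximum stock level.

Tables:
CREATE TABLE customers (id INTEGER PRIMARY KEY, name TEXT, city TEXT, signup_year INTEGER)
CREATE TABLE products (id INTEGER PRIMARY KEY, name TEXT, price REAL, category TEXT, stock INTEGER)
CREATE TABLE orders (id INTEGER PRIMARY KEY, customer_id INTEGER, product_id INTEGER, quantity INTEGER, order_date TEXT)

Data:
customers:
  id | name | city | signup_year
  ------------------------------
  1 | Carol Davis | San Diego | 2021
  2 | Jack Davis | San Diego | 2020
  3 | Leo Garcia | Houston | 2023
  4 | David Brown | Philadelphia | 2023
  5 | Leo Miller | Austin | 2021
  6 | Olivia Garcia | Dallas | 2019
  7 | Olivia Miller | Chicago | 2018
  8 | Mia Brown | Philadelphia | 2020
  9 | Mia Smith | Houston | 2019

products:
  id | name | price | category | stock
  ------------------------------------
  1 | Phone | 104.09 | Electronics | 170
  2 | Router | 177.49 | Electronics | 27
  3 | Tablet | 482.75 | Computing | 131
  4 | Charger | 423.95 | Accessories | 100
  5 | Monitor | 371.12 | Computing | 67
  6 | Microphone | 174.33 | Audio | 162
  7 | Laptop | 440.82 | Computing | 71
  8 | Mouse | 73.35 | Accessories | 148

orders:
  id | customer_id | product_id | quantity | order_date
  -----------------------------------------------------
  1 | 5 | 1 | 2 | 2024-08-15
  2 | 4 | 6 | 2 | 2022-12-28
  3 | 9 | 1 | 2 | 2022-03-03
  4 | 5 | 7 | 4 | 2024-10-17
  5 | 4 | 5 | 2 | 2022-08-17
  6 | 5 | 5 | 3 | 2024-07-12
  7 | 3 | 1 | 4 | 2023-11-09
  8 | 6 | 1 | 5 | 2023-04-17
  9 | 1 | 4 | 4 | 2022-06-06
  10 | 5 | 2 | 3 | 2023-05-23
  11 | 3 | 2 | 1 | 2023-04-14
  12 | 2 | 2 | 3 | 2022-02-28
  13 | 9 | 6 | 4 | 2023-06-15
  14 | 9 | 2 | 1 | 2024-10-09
SELECT name, stock FROM products WHERE stock > (SELECT MAX(stock) FROM products)

Execution result:
(no rows)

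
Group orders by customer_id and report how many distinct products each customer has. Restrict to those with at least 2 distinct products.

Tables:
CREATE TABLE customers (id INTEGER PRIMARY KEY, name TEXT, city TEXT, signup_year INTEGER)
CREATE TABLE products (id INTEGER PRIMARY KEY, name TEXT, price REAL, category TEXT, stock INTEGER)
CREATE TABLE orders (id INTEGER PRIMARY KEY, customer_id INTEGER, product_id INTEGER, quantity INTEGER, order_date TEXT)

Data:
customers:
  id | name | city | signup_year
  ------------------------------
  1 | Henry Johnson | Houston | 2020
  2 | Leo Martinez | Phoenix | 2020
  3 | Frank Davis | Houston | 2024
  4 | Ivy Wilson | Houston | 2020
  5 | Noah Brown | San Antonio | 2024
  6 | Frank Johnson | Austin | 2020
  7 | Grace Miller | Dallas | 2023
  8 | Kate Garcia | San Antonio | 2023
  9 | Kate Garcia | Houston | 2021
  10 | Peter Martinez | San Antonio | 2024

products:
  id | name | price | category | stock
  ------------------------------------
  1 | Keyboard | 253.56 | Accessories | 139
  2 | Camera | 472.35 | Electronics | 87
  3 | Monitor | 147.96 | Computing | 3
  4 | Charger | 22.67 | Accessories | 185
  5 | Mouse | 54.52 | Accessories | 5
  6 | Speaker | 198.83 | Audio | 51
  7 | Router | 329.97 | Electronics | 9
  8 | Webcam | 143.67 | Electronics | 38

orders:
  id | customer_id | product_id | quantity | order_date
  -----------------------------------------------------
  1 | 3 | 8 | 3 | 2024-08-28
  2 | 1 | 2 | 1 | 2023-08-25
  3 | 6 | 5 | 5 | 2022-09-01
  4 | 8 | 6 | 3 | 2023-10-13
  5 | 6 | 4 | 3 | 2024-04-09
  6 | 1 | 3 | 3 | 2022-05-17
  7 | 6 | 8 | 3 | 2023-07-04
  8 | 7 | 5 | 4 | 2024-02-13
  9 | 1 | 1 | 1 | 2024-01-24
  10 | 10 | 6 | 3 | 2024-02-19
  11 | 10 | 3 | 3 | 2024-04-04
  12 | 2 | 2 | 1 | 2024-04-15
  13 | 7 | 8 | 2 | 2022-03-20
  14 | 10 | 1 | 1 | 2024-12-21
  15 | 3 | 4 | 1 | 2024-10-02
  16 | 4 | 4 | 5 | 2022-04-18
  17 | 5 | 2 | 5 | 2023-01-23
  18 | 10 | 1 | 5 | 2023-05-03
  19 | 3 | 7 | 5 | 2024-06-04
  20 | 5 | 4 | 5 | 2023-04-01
SELECT customer_id, COUNT(DISTINCT product_id) AS distinct_product_count FROM orders GROUP BY customer_id HAVING COUNT(DISTINCT product_id) >= 2

Execution result:
customer_id | distinct_product_count
1 | 3
3 | 3
5 | 2
6 | 3
7 | 2
10 | 3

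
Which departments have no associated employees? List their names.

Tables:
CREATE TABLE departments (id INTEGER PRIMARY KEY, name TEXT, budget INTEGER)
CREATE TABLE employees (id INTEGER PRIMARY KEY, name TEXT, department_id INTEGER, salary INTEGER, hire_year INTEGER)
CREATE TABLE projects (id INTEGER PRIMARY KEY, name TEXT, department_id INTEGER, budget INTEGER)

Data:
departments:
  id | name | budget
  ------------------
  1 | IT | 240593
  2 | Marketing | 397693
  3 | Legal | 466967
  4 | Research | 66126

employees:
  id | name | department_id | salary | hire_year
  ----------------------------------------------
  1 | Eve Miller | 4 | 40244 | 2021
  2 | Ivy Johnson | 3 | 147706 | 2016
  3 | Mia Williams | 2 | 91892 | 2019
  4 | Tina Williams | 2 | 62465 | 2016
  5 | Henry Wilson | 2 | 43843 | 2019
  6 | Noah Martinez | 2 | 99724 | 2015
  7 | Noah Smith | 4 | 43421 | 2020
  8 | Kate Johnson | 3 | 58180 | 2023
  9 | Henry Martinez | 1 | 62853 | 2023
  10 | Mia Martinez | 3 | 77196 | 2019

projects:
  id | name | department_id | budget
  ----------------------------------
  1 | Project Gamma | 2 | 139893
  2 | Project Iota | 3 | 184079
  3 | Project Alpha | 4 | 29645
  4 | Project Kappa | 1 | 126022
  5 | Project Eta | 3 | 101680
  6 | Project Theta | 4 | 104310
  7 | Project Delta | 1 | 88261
SELECT p.name FROM departments p LEFT JOIN employees c ON c.department_id = p.id WHERE c.id IS NULL

Execution result:
(no rows)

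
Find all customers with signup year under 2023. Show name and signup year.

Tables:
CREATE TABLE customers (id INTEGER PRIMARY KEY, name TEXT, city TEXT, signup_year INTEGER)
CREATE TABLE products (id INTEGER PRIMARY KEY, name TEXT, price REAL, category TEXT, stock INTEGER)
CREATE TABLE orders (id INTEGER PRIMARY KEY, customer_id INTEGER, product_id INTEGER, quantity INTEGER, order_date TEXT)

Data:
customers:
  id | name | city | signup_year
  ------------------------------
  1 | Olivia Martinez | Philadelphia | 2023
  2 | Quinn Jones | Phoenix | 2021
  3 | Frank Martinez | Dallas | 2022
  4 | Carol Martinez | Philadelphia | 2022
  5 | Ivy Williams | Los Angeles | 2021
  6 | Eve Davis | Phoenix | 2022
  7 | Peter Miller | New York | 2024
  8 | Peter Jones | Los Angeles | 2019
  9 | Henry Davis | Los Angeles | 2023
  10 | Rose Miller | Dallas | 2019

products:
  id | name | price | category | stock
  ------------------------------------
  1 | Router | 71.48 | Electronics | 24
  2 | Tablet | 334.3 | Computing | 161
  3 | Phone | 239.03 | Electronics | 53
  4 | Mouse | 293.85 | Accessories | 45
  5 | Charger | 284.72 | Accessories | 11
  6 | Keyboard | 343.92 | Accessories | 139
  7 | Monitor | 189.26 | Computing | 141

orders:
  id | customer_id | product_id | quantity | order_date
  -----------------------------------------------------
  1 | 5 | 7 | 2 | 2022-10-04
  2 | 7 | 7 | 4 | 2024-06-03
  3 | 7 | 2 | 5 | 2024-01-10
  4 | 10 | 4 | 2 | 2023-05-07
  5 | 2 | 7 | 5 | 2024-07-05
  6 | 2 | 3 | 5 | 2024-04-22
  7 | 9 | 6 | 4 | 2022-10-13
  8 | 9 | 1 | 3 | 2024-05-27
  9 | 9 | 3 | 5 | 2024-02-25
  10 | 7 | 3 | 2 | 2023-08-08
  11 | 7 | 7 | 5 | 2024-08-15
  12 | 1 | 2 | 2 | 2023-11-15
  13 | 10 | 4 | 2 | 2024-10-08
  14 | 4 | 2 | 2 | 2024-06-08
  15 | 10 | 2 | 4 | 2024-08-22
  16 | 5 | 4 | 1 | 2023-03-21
SELECT name, signup_year FROM customers WHERE signup_year < 2023

Execution result:
name | signup_year
Quinn Jones | 2021
Frank Martinez | 2022
Carol Martinez | 2022
Ivy Williams | 2021
Eve Davis | 2022
Peter Jones | 2019
Rose Miller | 2019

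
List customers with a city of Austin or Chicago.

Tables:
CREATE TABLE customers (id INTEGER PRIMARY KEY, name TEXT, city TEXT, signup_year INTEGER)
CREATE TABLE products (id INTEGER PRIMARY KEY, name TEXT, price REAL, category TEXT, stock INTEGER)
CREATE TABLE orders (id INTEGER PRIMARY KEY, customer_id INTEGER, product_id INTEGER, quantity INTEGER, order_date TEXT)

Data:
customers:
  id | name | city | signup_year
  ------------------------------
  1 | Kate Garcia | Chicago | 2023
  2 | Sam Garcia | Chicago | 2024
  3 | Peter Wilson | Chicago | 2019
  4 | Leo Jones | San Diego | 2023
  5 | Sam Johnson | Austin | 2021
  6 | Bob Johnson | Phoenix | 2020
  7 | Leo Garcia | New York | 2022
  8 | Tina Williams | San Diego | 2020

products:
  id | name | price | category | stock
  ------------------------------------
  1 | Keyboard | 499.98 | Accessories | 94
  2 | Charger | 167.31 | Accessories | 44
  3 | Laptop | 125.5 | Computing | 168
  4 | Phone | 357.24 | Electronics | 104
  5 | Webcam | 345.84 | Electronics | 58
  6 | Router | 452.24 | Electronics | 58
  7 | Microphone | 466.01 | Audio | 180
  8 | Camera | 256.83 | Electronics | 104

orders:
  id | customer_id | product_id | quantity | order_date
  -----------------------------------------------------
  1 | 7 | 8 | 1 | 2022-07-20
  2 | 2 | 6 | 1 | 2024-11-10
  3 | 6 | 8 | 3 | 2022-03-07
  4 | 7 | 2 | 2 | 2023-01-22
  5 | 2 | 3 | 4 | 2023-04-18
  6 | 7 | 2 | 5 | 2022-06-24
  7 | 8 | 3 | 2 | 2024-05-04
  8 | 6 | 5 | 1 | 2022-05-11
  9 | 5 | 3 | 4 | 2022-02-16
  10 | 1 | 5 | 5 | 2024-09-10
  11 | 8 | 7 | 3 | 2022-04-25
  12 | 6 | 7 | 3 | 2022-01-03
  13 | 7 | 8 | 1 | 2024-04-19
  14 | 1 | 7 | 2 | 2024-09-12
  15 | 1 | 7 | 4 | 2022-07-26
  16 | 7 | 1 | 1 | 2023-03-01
SELECT name, city FROM customers WHERE city IN ('Austin', 'Chicago')

Execution result:
name | city
Kate Garcia | Chicago
Sam Garcia | Chicago
Peter Wilson | Chicago
Sam Johnson | Austin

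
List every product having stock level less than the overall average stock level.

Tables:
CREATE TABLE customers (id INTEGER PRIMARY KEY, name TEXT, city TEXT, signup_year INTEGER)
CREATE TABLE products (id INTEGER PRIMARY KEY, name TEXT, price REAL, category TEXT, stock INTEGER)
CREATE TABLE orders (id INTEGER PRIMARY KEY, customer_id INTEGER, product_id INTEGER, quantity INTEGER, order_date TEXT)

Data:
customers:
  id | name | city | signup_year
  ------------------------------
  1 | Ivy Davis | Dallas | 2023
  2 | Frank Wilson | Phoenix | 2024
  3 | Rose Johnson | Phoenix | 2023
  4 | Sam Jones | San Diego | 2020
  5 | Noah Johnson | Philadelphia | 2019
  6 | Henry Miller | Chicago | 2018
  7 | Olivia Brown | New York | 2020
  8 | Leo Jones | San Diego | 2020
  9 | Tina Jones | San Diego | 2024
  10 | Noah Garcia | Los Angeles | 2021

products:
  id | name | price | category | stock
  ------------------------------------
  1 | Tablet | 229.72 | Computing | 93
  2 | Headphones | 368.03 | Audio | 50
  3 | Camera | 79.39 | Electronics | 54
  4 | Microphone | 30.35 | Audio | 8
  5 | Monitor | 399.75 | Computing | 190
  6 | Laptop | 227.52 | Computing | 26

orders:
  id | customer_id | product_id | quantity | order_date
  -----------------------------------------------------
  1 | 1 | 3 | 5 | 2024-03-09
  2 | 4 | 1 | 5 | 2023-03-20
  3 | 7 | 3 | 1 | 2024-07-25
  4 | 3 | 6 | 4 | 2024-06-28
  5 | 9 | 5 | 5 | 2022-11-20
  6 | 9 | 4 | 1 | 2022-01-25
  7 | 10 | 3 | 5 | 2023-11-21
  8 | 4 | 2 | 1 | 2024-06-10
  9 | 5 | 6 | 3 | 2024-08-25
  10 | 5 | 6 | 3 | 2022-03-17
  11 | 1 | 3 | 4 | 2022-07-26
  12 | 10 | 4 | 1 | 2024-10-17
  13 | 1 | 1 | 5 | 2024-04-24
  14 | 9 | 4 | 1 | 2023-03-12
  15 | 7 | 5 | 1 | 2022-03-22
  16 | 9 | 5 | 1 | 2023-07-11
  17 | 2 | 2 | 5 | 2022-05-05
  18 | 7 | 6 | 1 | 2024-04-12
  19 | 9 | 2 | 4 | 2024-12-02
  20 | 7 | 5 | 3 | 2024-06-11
SELECT name, stock FROM products WHERE stock < (SELECT AVG(stock) FROM products)

Execution result:
name | stock
Headphones | 50
Camera | 54
Microphone | 8
Laptop | 26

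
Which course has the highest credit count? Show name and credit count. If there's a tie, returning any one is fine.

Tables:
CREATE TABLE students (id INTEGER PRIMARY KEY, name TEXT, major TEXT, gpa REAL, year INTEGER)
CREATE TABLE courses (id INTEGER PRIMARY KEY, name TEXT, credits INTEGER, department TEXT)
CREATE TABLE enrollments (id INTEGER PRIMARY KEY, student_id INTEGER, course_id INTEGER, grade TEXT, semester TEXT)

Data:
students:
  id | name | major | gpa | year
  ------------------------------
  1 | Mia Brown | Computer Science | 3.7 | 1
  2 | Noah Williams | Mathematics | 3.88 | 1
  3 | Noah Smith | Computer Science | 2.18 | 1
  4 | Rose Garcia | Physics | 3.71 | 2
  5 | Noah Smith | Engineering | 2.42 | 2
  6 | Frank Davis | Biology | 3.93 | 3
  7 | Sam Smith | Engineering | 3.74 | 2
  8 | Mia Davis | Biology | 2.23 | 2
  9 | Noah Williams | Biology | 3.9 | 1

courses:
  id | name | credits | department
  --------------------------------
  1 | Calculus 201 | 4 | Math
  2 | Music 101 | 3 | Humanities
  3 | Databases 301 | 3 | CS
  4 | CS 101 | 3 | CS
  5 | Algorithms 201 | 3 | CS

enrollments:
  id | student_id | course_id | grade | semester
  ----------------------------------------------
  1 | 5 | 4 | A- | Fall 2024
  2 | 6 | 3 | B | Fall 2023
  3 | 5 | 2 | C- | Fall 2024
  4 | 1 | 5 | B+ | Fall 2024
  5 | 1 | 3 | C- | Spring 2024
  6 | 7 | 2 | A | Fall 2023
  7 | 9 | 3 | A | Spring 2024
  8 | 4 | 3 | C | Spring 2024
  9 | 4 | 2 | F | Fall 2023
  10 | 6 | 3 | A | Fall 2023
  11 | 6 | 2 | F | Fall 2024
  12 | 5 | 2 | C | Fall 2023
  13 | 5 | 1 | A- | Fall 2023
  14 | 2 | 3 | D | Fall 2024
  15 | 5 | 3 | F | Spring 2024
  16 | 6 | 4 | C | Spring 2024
SELECT name, credits FROM courses ORDER BY credits DESC LIMIT 1

Execution result:
name | credits
Calculus 201 | 4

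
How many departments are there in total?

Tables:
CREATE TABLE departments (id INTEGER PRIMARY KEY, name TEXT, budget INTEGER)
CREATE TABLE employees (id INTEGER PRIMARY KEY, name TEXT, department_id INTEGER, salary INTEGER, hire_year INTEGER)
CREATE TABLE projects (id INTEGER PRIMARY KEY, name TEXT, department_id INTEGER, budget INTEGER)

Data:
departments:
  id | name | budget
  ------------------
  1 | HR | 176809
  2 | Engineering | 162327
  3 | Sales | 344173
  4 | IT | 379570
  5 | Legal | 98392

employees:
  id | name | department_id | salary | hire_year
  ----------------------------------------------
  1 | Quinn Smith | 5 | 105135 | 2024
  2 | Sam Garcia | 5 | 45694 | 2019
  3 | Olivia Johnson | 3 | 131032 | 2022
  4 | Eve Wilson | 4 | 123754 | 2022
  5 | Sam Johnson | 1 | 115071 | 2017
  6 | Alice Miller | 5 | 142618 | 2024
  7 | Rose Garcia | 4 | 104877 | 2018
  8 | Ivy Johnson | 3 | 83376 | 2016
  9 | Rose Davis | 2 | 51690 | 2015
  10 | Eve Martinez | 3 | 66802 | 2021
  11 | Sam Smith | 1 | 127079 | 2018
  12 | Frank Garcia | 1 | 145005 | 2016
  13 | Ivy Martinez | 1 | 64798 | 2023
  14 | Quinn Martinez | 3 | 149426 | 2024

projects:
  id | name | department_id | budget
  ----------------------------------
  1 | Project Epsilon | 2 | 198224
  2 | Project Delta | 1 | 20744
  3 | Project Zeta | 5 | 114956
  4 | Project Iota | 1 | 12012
SELECT COUNT(*) FROM departments

Execution result:
5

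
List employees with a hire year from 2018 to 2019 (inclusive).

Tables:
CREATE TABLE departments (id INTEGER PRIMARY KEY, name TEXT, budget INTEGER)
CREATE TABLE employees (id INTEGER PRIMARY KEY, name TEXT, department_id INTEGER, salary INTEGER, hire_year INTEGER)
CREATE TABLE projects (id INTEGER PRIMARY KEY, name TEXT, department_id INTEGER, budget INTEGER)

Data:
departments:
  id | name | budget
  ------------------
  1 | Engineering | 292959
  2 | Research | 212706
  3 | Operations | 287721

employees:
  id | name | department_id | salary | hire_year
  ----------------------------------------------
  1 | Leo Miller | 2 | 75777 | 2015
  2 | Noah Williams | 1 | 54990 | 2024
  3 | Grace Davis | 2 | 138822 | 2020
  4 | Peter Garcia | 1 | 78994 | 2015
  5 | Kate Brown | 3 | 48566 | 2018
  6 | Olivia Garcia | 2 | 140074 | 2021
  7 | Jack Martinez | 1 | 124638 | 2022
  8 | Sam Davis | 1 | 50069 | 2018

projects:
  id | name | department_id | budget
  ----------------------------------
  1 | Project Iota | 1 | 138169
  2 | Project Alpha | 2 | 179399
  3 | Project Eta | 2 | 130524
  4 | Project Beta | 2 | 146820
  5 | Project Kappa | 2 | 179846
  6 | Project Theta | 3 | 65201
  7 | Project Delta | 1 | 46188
SELECT name, hire_year FROM employees WHERE hire_year BETWEEN 2018 AND 2019

Execution result:
name | hire_year
Kate Brown | 2018
Sam Davis | 2018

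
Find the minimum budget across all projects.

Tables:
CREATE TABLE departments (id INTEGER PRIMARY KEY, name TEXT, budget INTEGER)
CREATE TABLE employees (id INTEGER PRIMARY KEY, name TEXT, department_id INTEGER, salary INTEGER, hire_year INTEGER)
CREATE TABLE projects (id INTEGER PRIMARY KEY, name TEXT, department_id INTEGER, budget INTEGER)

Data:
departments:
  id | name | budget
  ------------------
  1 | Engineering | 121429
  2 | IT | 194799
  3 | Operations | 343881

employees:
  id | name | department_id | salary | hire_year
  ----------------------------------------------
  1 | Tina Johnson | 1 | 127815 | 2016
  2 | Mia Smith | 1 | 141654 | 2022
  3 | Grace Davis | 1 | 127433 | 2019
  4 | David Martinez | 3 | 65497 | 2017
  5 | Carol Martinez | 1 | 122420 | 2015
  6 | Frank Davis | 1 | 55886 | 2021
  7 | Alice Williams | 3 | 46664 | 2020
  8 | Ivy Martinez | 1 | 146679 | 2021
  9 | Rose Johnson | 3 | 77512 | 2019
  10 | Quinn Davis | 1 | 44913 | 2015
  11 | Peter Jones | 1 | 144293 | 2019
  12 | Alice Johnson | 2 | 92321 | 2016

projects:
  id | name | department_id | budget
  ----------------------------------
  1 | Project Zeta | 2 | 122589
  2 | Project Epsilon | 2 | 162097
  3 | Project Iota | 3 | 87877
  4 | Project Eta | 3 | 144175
SELECT MIN(budget) FROM projects

Execution result:
87877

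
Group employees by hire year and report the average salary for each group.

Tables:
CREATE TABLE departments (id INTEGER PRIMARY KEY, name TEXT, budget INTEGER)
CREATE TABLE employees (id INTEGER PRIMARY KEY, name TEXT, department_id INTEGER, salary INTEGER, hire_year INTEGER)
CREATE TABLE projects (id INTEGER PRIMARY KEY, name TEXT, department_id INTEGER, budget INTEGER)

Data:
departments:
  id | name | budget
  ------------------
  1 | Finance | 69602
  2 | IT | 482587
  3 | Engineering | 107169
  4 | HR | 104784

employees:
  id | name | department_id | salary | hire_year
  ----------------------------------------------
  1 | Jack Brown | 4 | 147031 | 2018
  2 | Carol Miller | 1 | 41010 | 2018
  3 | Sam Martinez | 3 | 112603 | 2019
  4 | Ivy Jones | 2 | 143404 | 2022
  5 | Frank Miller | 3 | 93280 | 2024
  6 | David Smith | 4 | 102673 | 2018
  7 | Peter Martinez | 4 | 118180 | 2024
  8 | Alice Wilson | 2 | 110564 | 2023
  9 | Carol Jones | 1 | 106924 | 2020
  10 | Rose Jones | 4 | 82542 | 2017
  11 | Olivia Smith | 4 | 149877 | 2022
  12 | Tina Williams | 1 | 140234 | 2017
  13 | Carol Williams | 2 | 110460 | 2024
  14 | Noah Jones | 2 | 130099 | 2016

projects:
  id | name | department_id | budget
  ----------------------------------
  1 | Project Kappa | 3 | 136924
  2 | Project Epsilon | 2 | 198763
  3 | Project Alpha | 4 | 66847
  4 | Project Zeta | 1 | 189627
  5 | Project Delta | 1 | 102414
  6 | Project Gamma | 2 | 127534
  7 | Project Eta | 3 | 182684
SELECT hire_year, AVG(salary) AS avg_salary FROM employees GROUP BY hire_year

Execution result:
hire_year | avg_salary
2016 | 130099.00
2017 | 111388.00
2018 | 96904.67
2019 | 112603.00
2020 | 106924.00
2022 | 146640.50
2023 | 110564.00
2024 | 107306.67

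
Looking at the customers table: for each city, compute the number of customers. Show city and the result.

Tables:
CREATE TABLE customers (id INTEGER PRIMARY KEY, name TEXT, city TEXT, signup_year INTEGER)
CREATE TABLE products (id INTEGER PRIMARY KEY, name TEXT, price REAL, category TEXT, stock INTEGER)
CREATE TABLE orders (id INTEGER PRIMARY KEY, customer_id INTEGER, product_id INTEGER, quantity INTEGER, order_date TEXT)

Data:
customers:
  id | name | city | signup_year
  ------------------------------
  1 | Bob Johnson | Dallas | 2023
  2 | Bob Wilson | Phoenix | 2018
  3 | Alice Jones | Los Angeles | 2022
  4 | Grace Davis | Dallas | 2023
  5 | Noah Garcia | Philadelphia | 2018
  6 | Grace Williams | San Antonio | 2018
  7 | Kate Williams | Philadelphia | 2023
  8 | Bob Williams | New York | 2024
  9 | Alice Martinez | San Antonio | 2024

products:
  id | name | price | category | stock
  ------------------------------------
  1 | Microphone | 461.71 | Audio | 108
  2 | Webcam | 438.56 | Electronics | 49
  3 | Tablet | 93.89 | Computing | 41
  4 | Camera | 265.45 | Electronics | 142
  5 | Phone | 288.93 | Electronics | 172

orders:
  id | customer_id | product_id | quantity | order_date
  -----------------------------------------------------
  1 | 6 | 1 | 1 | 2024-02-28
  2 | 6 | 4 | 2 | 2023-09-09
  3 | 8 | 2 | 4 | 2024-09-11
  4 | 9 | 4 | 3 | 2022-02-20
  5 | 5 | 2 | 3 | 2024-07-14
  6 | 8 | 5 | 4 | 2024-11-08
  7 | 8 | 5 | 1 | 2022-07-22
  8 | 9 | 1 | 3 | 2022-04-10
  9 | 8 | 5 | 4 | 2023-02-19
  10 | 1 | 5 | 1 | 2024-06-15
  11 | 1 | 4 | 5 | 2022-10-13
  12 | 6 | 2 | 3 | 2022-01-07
SELECT city, COUNT(*) AS n FROM customers GROUP BY city

Execution result:
city | n
Dallas | 2
Los Angeles | 1
New York | 1
Philadelphia | 2
Phoenix | 1
San Antonio | 2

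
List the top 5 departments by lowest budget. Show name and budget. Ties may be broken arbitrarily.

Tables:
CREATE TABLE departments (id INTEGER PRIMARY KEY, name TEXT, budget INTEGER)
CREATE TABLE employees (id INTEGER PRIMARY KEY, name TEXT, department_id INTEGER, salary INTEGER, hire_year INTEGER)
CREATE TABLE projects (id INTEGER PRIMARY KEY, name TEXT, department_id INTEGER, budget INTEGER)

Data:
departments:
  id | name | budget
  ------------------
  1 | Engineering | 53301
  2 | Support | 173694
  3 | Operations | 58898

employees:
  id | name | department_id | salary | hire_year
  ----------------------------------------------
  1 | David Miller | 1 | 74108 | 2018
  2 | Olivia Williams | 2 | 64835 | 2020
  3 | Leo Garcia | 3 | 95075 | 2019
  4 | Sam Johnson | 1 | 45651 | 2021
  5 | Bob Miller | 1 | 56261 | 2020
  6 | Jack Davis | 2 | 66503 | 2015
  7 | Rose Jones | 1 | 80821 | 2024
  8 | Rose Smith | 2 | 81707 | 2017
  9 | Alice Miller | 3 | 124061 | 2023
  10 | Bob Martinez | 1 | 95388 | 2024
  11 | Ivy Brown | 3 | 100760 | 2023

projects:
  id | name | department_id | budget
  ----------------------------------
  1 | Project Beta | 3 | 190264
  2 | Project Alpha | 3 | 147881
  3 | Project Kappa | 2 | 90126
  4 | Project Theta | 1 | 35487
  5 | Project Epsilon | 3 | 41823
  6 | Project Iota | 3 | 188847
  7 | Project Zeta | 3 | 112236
SELECT name, budget FROM departments ORDER BY budget ASC LIMIT 5

Execution result:
name | budget
Engineering | 53301
Operations | 58898
Support | 173694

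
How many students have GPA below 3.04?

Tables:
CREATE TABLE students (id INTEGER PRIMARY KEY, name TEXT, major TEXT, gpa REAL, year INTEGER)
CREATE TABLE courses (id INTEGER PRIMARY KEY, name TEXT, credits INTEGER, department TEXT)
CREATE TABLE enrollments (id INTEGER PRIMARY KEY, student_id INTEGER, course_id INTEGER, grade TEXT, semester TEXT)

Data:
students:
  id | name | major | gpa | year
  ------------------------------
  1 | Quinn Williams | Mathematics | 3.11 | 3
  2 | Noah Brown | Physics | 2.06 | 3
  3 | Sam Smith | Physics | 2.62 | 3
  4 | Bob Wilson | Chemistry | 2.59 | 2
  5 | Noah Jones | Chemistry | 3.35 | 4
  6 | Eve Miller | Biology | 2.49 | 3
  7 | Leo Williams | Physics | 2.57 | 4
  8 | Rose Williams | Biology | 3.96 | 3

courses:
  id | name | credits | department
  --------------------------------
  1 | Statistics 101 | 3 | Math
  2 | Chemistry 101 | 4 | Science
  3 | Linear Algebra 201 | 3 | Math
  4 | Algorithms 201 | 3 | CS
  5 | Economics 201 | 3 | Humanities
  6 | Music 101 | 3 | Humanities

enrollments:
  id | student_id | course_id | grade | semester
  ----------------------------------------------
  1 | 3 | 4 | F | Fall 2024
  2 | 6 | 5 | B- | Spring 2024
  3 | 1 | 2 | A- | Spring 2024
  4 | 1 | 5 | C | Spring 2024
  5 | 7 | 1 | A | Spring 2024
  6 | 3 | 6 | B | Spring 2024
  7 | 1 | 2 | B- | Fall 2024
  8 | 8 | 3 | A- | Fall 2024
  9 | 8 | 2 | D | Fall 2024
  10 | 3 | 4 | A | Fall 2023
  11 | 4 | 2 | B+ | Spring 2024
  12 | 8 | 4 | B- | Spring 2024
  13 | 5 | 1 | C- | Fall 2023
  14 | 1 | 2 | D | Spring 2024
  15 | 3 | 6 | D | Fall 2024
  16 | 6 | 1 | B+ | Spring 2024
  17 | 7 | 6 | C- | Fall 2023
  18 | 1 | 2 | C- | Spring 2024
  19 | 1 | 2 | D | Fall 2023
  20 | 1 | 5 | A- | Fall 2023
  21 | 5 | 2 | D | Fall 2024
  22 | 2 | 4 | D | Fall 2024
SELECT COUNT(*) FROM students WHERE gpa < 3.04

Execution result:
5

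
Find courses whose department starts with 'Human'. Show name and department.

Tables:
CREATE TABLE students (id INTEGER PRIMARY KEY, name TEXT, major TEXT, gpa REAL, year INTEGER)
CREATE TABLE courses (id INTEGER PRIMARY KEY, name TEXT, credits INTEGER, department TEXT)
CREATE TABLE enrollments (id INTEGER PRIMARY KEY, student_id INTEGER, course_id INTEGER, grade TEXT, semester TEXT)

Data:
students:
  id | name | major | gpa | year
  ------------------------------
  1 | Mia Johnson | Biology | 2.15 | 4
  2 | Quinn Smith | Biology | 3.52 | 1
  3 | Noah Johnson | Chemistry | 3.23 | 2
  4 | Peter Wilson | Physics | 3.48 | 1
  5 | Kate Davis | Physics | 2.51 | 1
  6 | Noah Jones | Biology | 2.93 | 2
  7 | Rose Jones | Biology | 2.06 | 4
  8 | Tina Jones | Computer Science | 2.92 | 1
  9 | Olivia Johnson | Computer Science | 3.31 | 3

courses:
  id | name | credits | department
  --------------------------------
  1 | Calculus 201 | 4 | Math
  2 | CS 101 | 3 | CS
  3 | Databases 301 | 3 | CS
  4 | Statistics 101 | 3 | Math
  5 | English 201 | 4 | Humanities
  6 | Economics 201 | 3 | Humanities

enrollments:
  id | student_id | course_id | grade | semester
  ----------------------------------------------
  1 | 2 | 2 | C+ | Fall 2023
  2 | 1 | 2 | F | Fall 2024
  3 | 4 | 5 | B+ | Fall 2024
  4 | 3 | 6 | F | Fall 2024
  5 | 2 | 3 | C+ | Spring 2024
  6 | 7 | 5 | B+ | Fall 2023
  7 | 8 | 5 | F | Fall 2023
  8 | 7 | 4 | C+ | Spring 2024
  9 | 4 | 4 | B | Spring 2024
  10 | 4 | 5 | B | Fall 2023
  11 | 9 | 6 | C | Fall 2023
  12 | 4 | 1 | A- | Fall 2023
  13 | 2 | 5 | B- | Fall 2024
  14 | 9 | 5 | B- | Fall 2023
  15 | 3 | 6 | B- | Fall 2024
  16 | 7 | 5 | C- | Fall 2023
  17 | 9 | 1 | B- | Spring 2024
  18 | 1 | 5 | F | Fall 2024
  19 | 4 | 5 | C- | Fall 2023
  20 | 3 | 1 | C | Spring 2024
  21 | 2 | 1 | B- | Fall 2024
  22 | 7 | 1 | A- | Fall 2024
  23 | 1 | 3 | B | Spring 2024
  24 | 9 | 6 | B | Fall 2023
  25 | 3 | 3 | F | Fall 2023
SELECT name, department FROM courses WHERE department LIKE 'Human%'

Execution result:
name | department
English 201 | Humanities
Economics 201 | Humanities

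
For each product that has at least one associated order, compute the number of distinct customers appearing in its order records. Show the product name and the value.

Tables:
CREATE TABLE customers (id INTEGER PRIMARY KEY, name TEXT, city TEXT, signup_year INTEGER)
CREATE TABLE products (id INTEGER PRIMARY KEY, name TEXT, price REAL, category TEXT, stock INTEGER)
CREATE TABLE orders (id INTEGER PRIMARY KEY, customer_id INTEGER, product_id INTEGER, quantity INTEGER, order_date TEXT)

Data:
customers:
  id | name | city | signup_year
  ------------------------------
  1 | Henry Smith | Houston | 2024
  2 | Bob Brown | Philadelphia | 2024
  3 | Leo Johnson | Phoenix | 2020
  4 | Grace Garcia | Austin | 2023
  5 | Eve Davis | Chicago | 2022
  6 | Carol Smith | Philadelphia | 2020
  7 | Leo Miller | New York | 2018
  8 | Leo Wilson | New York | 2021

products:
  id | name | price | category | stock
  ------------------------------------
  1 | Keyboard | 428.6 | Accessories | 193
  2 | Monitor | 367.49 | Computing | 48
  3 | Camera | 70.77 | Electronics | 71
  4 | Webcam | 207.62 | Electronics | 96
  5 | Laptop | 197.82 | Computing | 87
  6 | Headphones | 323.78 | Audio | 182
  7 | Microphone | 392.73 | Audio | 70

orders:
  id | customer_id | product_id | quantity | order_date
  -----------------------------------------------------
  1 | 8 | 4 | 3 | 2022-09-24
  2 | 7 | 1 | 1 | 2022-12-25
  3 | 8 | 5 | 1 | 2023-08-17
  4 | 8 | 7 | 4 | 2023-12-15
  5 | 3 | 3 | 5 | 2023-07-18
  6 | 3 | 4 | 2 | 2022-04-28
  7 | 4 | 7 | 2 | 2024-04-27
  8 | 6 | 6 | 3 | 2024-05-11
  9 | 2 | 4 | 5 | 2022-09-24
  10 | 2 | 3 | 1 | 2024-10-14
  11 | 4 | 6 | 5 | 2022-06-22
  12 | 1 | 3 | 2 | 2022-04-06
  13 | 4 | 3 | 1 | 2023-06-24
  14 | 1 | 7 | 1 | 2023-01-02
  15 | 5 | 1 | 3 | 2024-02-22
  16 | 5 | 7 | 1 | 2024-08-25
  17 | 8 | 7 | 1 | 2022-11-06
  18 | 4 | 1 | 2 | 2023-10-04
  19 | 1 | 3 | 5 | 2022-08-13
SELECT p.name, COUNT(DISTINCT c.customer_id) AS distinct_customer_count FROM orders c JOIN products p ON c.product_id = p.id GROUP BY p.id, p.name

Execution result:
name | distinct_customer_count
Keyboard | 3
Camera | 4
Webcam | 3
Laptop | 1
Headphones | 2
Microphone | 4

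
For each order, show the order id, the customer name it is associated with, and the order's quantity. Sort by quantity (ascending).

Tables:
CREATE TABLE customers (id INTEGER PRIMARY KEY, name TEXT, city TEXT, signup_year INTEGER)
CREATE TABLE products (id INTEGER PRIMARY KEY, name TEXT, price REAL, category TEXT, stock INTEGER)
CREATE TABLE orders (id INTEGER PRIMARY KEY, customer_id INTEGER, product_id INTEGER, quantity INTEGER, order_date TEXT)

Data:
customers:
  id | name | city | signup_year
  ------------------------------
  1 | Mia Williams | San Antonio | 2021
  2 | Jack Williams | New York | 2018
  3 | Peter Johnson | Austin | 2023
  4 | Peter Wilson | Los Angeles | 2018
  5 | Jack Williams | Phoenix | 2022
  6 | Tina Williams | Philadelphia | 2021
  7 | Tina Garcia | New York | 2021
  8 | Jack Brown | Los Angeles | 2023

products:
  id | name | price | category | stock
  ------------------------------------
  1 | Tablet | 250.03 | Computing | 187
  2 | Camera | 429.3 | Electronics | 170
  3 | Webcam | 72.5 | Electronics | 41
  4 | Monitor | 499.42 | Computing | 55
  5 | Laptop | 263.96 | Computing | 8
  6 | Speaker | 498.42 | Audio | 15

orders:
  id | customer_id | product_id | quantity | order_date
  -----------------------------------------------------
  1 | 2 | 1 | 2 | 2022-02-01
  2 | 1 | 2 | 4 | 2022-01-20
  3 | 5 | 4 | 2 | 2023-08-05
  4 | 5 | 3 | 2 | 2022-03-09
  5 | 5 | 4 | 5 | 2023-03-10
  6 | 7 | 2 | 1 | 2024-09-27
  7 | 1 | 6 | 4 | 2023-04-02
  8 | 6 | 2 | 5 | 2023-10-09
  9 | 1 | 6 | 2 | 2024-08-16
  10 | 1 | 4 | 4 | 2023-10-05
SELECT c.id, p.name AS customer, c.quantity FROM orders c JOIN customers p ON c.customer_id = p.id ORDER BY c.quantity ASC

Execution result:
id | customer | quantity
6 | Tina Garcia | 1
1 | Jack Williams | 2
3 | Jack Williams | 2
4 | Jack Williams | 2
9 | Mia Williams | 2
2 | Mia Williams | 4
7 | Mia Williams | 4
10 | Mia Williams | 4
5 | Jack Williams | 5
8 | Tina Williams | 5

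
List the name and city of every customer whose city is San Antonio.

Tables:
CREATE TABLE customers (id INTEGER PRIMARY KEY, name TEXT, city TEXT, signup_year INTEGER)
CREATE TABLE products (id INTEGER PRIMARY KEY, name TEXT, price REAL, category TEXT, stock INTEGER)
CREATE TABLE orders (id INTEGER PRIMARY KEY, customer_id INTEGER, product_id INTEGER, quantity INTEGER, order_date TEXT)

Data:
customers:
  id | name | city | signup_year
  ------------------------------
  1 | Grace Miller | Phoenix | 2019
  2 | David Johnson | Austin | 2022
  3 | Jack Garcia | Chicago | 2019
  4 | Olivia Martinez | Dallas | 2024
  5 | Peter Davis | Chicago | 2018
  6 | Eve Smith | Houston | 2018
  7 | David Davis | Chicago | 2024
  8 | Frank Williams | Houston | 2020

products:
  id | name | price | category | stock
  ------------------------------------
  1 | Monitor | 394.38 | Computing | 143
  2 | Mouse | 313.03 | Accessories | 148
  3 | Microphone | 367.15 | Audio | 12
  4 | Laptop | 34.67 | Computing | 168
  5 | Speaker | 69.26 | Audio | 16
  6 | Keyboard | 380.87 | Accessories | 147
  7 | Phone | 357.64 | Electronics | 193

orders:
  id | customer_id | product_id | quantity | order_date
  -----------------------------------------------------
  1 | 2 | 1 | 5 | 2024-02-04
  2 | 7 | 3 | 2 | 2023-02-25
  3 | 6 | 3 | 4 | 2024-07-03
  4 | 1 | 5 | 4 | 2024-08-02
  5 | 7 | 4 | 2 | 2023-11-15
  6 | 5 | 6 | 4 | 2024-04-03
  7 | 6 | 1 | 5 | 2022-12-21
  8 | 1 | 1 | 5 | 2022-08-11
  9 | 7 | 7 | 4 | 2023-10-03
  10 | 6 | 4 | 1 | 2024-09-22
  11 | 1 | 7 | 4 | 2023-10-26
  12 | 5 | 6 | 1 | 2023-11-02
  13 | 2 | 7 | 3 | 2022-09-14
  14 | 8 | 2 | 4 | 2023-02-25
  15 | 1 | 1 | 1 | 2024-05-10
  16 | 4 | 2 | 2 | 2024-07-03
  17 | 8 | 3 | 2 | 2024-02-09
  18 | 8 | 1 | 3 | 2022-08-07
SELECT name, city FROM customers WHERE city = 'San Antonio'

Execution result:
(no rows)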